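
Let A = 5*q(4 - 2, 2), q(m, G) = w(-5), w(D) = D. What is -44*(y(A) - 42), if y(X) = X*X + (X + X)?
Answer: -23452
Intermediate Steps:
q(m, G) = -5
A = -25 (A = 5*(-5) = -25)
y(X) = X² + 2*X
-44*(y(A) - 42) = -44*(-25*(2 - 25) - 42) = -44*(-25*(-23) - 42) = -44*(575 - 42) = -44*533 = -23452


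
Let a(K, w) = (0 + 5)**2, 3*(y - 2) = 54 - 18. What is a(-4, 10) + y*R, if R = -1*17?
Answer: -213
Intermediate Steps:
y = 14 (y = 2 + (54 - 18)/3 = 2 + (1/3)*36 = 2 + 12 = 14)
a(K, w) = 25 (a(K, w) = 5**2 = 25)
R = -17
a(-4, 10) + y*R = 25 + 14*(-17) = 25 - 238 = -213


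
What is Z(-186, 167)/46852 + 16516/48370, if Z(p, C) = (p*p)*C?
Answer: 35029128809/283278905 ≈ 123.66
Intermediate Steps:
Z(p, C) = C*p**2 (Z(p, C) = p**2*C = C*p**2)
Z(-186, 167)/46852 + 16516/48370 = (167*(-186)**2)/46852 + 16516/48370 = (167*34596)*(1/46852) + 16516*(1/48370) = 5777532*(1/46852) + 8258/24185 = 1444383/11713 + 8258/24185 = 35029128809/283278905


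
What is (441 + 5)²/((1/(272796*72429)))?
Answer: 3930250254631344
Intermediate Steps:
(441 + 5)²/((1/(272796*72429))) = 446²/(((1/272796)*(1/72429))) = 198916/(1/19758341484) = 198916*19758341484 = 3930250254631344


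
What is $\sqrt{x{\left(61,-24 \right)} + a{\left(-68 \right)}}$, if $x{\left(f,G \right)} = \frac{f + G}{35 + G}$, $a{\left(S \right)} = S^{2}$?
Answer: $\frac{19 \sqrt{1551}}{11} \approx 68.025$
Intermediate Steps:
$x{\left(f,G \right)} = \frac{G + f}{35 + G}$
$\sqrt{x{\left(61,-24 \right)} + a{\left(-68 \right)}} = \sqrt{\frac{-24 + 61}{35 - 24} + \left(-68\right)^{2}} = \sqrt{\frac{1}{11} \cdot 37 + 4624} = \sqrt{\frac{37}{11} + 4624} = \sqrt{\frac{50901}{11}} = \frac{19 \sqrt{1551}}{11}$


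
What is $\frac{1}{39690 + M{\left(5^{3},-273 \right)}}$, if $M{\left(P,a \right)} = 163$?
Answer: $\frac{1}{39853} \approx 2.5092 \cdot 10^{-5}$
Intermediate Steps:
$\frac{1}{39690 + M{\left(5^{3},-273 \right)}} = \frac{1}{39690 + 163} = \frac{1}{39853}$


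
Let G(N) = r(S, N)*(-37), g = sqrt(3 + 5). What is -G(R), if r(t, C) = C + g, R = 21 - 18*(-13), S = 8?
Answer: 9435 + 74*sqrt(2) ≈ 9539.7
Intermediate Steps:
g = 2*sqrt(2) (g = sqrt(8) = 2*sqrt(2) ≈ 2.8284)
R = 255 (R = 21 + 234 = 255)
r(t, C) = C + 2*sqrt(2)
G(N) = -74*sqrt(2) - 37*N (G(N) = (N + 2*sqrt(2))*(-37) = -74*sqrt(2) - 37*N)
-G(R) = -(-74*sqrt(2) - 37*255) = -(-74*sqrt(2) - 9435) = -(-9435 - 74*sqrt(2)) = 9435 + 74*sqrt(2)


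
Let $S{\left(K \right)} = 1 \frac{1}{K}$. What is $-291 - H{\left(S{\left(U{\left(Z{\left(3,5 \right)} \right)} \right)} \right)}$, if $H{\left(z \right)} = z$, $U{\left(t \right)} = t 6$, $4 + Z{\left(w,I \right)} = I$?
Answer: $- \frac{1747}{6} \approx -291.17$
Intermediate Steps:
$Z{\left(w,I \right)} = -4 + I$
$U{\left(t \right)} = 6 t$
$S{\left(K \right)} = \frac{1}{K}$
$-291 - H{\left(S{\left(U{\left(Z{\left(3,5 \right)} \right)} \right)} \right)} = -291 - \frac{1}{6 \left(-4 + 5\right)} = -291 - \frac{1}{6 \cdot 1} = -291 - \frac{1}{6} = - \frac{1747}{6}$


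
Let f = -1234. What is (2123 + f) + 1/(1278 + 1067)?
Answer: 2084706/2345 ≈ 889.00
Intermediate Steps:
(2123 + f) + 1/(1278 + 1067) = (2123 - 1234) + 1/(1278 + 1067) = 889 + 1/2345 = 2084706/2345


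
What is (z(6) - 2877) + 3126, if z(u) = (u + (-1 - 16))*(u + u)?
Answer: 117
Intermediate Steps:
z(u) = 2*u*(-17 + u) (z(u) = (u - 17)*(2*u) = (-17 + u)*(2*u) = 2*u*(-17 + u))
(z(6) - 2877) + 3126 = (2*6*(-17 + 6) - 2877) + 3126 = (2*6*(-11) - 2877) + 3126 = (-132 - 2877) + 3126 = -3009 + 3126 = 117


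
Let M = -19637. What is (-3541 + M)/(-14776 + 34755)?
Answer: -23178/19979 ≈ -1.1601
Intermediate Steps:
(-3541 + M)/(-14776 + 34755) = (-3541 - 19637)/(-14776 + 34755) = -23178/19979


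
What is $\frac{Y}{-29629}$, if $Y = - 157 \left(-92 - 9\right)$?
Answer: $- \frac{15857}{29629} \approx -0.53518$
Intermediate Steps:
$Y = 15857$ ($Y = \left(-157\right) \left(-101\right) = 15857$)
$\frac{Y}{-29629} = \frac{15857}{-29629} = 15857 \left(- \frac{1}{29629}\right) = - \frac{15857}{29629}$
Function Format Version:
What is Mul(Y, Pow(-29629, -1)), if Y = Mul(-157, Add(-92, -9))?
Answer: Rational(-15857, 29629) ≈ -0.53518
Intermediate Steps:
Y = 15857 (Y = Mul(-157, -101) = 15857)
Mul(Y, Pow(-29629, -1)) = Mul(15857, Pow(-29629, -1)) = Mul(15857, Rational(-1, 29629)) = Rational(-15857, 29629)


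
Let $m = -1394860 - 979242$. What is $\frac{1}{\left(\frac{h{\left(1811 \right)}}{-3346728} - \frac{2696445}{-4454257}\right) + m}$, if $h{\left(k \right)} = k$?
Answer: $- \frac{8231466936}{19542337137115369} \approx -4.2121 \cdot 10^{-7}$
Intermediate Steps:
$m = -2374102$ ($m = -1394860 - 979242 = -2374102$)
$\frac{1}{\left(\frac{h{\left(1811 \right)}}{-3346728} - \frac{2696445}{-4454257}\right) + m} = \frac{1}{\left(\frac{1811}{-3346728} - \frac{2696445}{-4454257}\right) - 2374102} = \frac{1}{\left(1811 \left(- \frac{1}{3346728}\right) - - \frac{2696445}{4454257}\right) - 2374102} = \frac{1}{\left(- \frac{1}{1848} + \frac{2696445}{4454257}\right) - 2374102} = \frac{1}{\frac{4978576103}{8231466936} - 2374102} = \frac{1}{- \frac{19542337137115369}{8231466936}} = - \frac{8231466936}{19542337137115369}$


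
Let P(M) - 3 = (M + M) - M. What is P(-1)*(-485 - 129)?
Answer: -1228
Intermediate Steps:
P(M) = 3 + M (P(M) = 3 + ((M + M) - M) = 3 + (2*M - M) = 3 + M)
P(-1)*(-485 - 129) = (3 - 1)*(-485 - 129) = 2*(-614) = -1228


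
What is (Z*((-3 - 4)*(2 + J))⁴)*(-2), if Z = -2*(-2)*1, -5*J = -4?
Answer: -737894528/625 ≈ -1.1806e+6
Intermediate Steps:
J = ⅘ (J = -⅕*(-4) = ⅘ ≈ 0.80000)
Z = 4 (Z = 4*1 = 4)
(Z*((-3 - 4)*(2 + J))⁴)*(-2) = (4*((-3 - 4)*(2 + ⅘))⁴)*(-2) = (4*(-7*14/5)⁴)*(-2) = (4*(-98/5)⁴)*(-2) = (4*(92236816/625))*(-2) = (368947264/625)*(-2) = -737894528/625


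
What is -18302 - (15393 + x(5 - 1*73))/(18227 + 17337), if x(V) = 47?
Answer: -162726942/8891 ≈ -18302.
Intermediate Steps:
-18302 - (15393 + x(5 - 1*73))/(18227 + 17337) = -18302 - (15393 + 47)/(18227 + 17337) = -18302 - 15440/35564 = -18302 - 1*3860/8891 = -18302 - 3860/8891 = -162726942/8891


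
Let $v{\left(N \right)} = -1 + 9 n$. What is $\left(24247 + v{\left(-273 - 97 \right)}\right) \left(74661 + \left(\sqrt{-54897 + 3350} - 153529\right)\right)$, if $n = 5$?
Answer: $-1915782588 + 24291 i \sqrt{51547} \approx -1.9158 \cdot 10^{9} + 5.515 \cdot 10^{6} i$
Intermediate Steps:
$v{\left(N \right)} = 44$ ($v{\left(N \right)} = -1 + 9 \cdot 5 = -1 + 45 = 44$)
$\left(24247 + v{\left(-273 - 97 \right)}\right) \left(74661 + \left(\sqrt{-54897 + 3350} - 153529\right)\right) = \left(24247 + 44\right) \left(74661 + \left(\sqrt{-54897 + 3350} - 153529\right)\right) = 24291 \left(74661 - \left(153529 - \sqrt{-51547}\right)\right) = 24291 \left(74661 - \left(153529 - i \sqrt{51547}\right)\right) = 24291 \left(-78868 + i \sqrt{51547}\right) = -1915782588 + 24291 i \sqrt{51547}$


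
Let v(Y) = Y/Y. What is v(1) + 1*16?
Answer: 17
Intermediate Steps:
v(Y) = 1
v(1) + 1*16 = 1 + 1*16 = 1 + 16 = 17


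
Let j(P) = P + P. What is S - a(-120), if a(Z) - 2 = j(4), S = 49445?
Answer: 49435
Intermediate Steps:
j(P) = 2*P
a(Z) = 10 (a(Z) = 2 + 2*4 = 2 + 8 = 10)
S - a(-120) = 49445 - 1*10 = 49445 - 10 = 49435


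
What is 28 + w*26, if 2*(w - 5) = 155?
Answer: 2173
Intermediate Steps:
w = 165/2 (w = 5 + (½)*155 = 5 + 155/2 = 165/2 ≈ 82.500)
28 + w*26 = 28 + (165/2)*26 = 28 + 2145 = 2173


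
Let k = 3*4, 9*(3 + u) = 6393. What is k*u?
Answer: 8488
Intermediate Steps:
u = 2122/3 (u = -3 + (1/9)*6393 = -3 + 2131/3 = 2122/3 ≈ 707.33)
k = 12
k*u = 12*(2122/3) = 8488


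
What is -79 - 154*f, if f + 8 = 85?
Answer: -11937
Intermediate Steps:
f = 77 (f = -8 + 85 = 77)
-79 - 154*f = -79 - 154*77 = -79 - 11858 = -11937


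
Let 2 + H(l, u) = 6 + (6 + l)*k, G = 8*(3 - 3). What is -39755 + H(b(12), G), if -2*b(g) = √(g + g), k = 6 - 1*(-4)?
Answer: -39691 - 10*√6 ≈ -39716.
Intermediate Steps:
k = 10 (k = 6 + 4 = 10)
G = 0 (G = 8*0 = 0)
b(g) = -√2*√g/2 (b(g) = -√(g + g)/2 = -√2*√g/2)
H(l, u) = 64 + 10*l (H(l, u) = -2 + (6 + (6 + l)*10) = -2 + (6 + (60 + 10*l)) = -2 + (66 + 10*l) = 64 + 10*l)
-39755 + H(b(12), G) = -39755 + (64 + 10*(-√2*√12/2)) = -39755 + (64 + 10*(-√2*2*√3/2)) = -39755 + (64 + 10*(-√6)) = -39755 + (64 - 10*√6) = -39691 - 10*√6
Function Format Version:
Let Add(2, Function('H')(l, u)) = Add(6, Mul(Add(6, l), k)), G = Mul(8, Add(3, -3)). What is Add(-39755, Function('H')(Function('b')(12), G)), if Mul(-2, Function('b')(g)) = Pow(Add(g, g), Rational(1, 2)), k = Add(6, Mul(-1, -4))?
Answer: Add(-39691, Mul(-10, Pow(6, Rational(1, 2)))) ≈ -39716.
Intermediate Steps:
k = 10 (k = Add(6, 4) = 10)
G = 0 (G = Mul(8, 0) = 0)
Function('b')(g) = Mul(Rational(-1, 2), Pow(2, Rational(1, 2)), Pow(g, Rational(1, 2))) (Function('b')(g) = Mul(Rational(-1, 2), Pow(Add(g, g), Rational(1, 2))) = Mul(Rational(-1, 2), Pow(Mul(2, g), Rational(1, 2))) = Mul(Rational(-1, 2), Mul(Pow(2, Rational(1, 2)), Pow(g, Rational(1, 2)))) = Mul(Rational(-1, 2), Pow(2, Rational(1, 2)), Pow(g, Rational(1, 2))))
Function('H')(l, u) = Add(64, Mul(10, l)) (Function('H')(l, u) = Add(-2, Add(6, Mul(Add(6, l), 10))) = Add(-2, Add(6, Add(60, Mul(10, l)))) = Add(-2, Add(66, Mul(10, l))) = Add(64, Mul(10, l)))
Add(-39755, Function('H')(Function('b')(12), G)) = Add(-39755, Add(64, Mul(10, Mul(Rational(-1, 2), Pow(2, Rational(1, 2)), Pow(12, Rational(1, 2)))))) = Add(-39755, Add(64, Mul(10, Mul(Rational(-1, 2), Pow(2, Rational(1, 2)), Mul(2, Pow(3, Rational(1, 2))))))) = Add(-39755, Add(64, Mul(10, Mul(-1, Pow(6, Rational(1, 2)))))) = Add(-39755, Add(64, Mul(-10, Pow(6, Rational(1, 2))))) = Add(-39691, Mul(-10, Pow(6, Rational(1, 2))))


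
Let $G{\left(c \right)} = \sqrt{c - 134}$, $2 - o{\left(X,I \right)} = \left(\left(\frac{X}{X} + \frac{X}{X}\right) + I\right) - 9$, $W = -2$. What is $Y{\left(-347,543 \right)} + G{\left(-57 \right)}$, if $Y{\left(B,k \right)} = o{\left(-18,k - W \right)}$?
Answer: $-536 + i \sqrt{191} \approx -536.0 + 13.82 i$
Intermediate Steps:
$o{\left(X,I \right)} = 9 - I$ ($o{\left(X,I \right)} = 2 - \left(\left(\left(\frac{X}{X} + \frac{X}{X}\right) + I\right) - 9\right) = 2 - \left(\left(\left(1 + 1\right) + I\right) - 9\right) = 2 - \left(\left(2 + I\right) - 9\right) = 2 - \left(-7 + I\right) = 9 - I$)
$Y{\left(B,k \right)} = 7 - k$ ($Y{\left(B,k \right)} = 9 - \left(k - -2\right) = 9 - \left(k + 2\right) = 9 - \left(2 + k\right) = 7 - k$)
$G{\left(c \right)} = \sqrt{-134 + c}$
$Y{\left(-347,543 \right)} + G{\left(-57 \right)} = \left(7 - 543\right) + \sqrt{-134 - 57} = \left(7 - 543\right) + \sqrt{-191} = -536 + i \sqrt{191}$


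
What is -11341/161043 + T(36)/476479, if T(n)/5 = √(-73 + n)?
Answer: -11341/161043 + 5*I*√37/476479 ≈ -0.070422 + 6.383e-5*I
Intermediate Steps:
T(n) = 5*√(-73 + n)
-11341/161043 + T(36)/476479 = -11341/161043 + (5*√(-73 + 36))/476479 = -11341*1/161043 + (5*√(-37))*(1/476479) = -11341/161043 + (5*(I*√37))*(1/476479) = -11341/161043 + (5*I*√37)*(1/476479) = -11341/161043 + 5*I*√37/476479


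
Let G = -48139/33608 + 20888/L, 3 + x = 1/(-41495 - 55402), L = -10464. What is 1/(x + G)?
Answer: -354960066984/2281880307649 ≈ -0.15556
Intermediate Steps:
x = -290692/96897 (x = -3 + 1/(-41495 - 55402) = -3 + 1/(-96897) = -3 - 1/96897 = -290692/96897 ≈ -3.0000)
G = -37679075/10989816 (G = -48139/33608 + 20888/(-10464) = -48139*1/33608 + 20888*(-1/10464) = -48139/33608 - 2611/1308 = -37679075/10989816 ≈ -3.4285)
1/(x + G) = 1/(-290692/96897 - 37679075/10989816) = 1/(-2281880307649/354960066984) = -354960066984/2281880307649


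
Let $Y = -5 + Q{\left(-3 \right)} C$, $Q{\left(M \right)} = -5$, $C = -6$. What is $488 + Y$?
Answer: $513$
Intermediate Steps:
$Y = 25$ ($Y = -5 - -30 = -5 + 30 = 25$)
$488 + Y = 488 + 25 = 513$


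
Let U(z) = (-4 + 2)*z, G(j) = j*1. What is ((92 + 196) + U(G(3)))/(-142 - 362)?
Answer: -47/84 ≈ -0.55952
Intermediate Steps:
G(j) = j
U(z) = -2*z
((92 + 196) + U(G(3)))/(-142 - 362) = ((92 + 196) - 2*3)/(-142 - 362) = (288 - 6)/(-504) = 282*(-1/504) = -47/84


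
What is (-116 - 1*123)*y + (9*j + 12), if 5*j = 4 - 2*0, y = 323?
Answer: -385889/5 ≈ -77178.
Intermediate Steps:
j = ⅘ (j = (4 - 2*0)/5 = (4 + 0)/5 = (⅕)*4 = ⅘ ≈ 0.80000)
(-116 - 1*123)*y + (9*j + 12) = (-116 - 1*123)*323 + (9*(⅘) + 12) = (-116 - 123)*323 + (36/5 + 12) = -239*323 + 96/5 = -77197 + 96/5 = -385889/5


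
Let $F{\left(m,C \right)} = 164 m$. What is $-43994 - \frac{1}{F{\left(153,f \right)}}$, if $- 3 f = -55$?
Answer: $- \frac{1103897449}{25092} \approx -43994.0$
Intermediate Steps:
$f = \frac{55}{3}$ ($f = \left(- \frac{1}{3}\right) \left(-55\right) = \frac{55}{3} \approx 18.333$)
$-43994 - \frac{1}{F{\left(153,f \right)}} = -43994 - \frac{1}{164 \cdot 153} = -43994 - \frac{1}{25092} = - \frac{1103897449}{25092}$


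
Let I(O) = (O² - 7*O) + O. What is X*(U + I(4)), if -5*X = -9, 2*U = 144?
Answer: 576/5 ≈ 115.20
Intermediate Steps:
I(O) = O² - 6*O
U = 72 (U = (½)*144 = 72)
X = 9/5 (X = -⅕*(-9) = 9/5 ≈ 1.8000)
X*(U + I(4)) = 9*(72 + 4*(-6 + 4))/5 = 9*(72 + 4*(-2))/5 = 9*(72 - 8)/5 = (9/5)*64 = 576/5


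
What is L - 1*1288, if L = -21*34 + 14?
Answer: -1988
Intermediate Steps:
L = -700 (L = -714 + 14 = -700)
L - 1*1288 = -700 - 1*1288 = -700 - 1288 = -1988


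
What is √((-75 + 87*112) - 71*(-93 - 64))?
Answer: 4*√1301 ≈ 144.28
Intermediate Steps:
√((-75 + 87*112) - 71*(-93 - 64)) = √((-75 + 9744) - 71*(-157)) = √(9669 + 11147) = √20816 = 4*√1301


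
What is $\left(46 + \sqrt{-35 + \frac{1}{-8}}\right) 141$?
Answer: $6486 + \frac{141 i \sqrt{562}}{4} \approx 6486.0 + 835.66 i$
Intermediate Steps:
$\left(46 + \sqrt{-35 + \frac{1}{-8}}\right) 141 = \left(46 + \sqrt{-35 - \frac{1}{8}}\right) 141 = \left(46 + \sqrt{- \frac{281}{8}}\right) 141 = \left(46 + \frac{i \sqrt{562}}{4}\right) 141 = 6486 + \frac{141 i \sqrt{562}}{4}$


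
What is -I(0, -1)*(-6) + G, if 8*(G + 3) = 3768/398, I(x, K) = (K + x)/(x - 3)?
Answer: 73/398 ≈ 0.18342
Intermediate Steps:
I(x, K) = (K + x)/(-3 + x)
G = -723/398 (G = -3 + (3768/398)/8 = -3 + (3768*(1/398))/8 = -3 + (1/8)*(1884/199) = -3 + 471/398 = -723/398 ≈ -1.8166)
-I(0, -1)*(-6) + G = -(-1 + 0)/(-3 + 0)*(-6) - 723/398 = -(-1)/(-3)*(-6) - 723/398 = -(-1)*(-1)/3*(-6) - 723/398 = -1*1/3*(-6) - 723/398 = -1/3*(-6) - 723/398 = 2 - 723/398 = 73/398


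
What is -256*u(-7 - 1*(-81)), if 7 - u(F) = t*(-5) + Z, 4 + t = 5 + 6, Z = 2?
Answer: -10240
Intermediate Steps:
t = 7 (t = -4 + (5 + 6) = -4 + 11 = 7)
u(F) = 40 (u(F) = 7 - (7*(-5) + 2) = 7 - (-35 + 2) = 7 - 1*(-33) = 7 + 33 = 40)
-256*u(-7 - 1*(-81)) = -256*40 = -10240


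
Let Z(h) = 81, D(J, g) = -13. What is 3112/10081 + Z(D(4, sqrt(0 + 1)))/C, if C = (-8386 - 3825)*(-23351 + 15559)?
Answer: 296101741105/959188117072 ≈ 0.30870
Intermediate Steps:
C = 95148112 (C = -12211*(-7792) = 95148112)
3112/10081 + Z(D(4, sqrt(0 + 1)))/C = 3112/10081 + 81/95148112 = 296101741105/959188117072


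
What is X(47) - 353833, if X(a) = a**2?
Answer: -351624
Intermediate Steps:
X(47) - 353833 = 47**2 - 353833 = 2209 - 353833 = -351624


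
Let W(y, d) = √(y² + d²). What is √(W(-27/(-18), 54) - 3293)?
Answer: √(-13172 + 6*√1297)/2 ≈ 56.912*I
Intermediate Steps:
W(y, d) = √(d² + y²)
√(W(-27/(-18), 54) - 3293) = √(√(54² + (-27/(-18))²) - 3293) = √(√(2916 + (-27*(-1/18))²) - 3293) = √(√(2916 + (3/2)²) - 3293) = √(√(2916 + 9/4) - 3293) = √(√(11673/4) - 3293) = √(3*√1297/2 - 3293) = √(-3293 + 3*√1297/2)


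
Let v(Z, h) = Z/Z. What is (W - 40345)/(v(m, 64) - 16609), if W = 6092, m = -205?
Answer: 34253/16608 ≈ 2.0624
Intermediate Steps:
v(Z, h) = 1
(W - 40345)/(v(m, 64) - 16609) = (6092 - 40345)/(1 - 16609) = -34253/(-16608) = -34253*(-1/16608) = 34253/16608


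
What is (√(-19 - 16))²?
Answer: -35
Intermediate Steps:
(√(-19 - 16))² = (√(-35))² = (I*√35)² = -35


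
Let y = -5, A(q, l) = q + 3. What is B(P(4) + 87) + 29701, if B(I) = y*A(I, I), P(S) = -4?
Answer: 29271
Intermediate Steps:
A(q, l) = 3 + q
B(I) = -15 - 5*I (B(I) = -5*(3 + I) = -15 - 5*I)
B(P(4) + 87) + 29701 = (-15 - 5*(-4 + 87)) + 29701 = (-15 - 5*83) + 29701 = (-15 - 415) + 29701 = -430 + 29701 = 29271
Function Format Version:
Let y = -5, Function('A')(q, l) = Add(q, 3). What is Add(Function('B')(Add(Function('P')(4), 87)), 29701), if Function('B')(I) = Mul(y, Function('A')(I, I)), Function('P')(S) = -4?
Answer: 29271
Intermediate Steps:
Function('A')(q, l) = Add(3, q)
Function('B')(I) = Add(-15, Mul(-5, I)) (Function('B')(I) = Mul(-5, Add(3, I)) = Add(-15, Mul(-5, I)))
Add(Function('B')(Add(Function('P')(4), 87)), 29701) = Add(Add(-15, Mul(-5, Add(-4, 87))), 29701) = Add(Add(-15, Mul(-5, 83)), 29701) = Add(Add(-15, -415), 29701) = Add(-430, 29701) = 29271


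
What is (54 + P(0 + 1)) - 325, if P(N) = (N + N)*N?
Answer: -269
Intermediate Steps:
P(N) = 2*N² (P(N) = (2*N)*N = 2*N²)
(54 + P(0 + 1)) - 325 = (54 + 2*(0 + 1)²) - 325 = (54 + 2*1²) - 325 = (54 + 2*1) - 325 = (54 + 2) - 325 = 56 - 325 = -269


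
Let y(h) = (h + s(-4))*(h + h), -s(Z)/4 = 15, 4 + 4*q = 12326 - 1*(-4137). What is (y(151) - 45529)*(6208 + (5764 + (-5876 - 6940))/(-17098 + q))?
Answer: -5818863024784/51933 ≈ -1.1205e+8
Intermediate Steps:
q = 16459/4 (q = -1 + (12326 - 1*(-4137))/4 = -1 + (12326 + 4137)/4 = -1 + (¼)*16463 = -1 + 16463/4 = 16459/4 ≈ 4114.8)
s(Z) = -60 (s(Z) = -4*15 = -60)
y(h) = 2*h*(-60 + h) (y(h) = (h - 60)*(h + h) = (-60 + h)*(2*h) = 2*h*(-60 + h))
(y(151) - 45529)*(6208 + (5764 + (-5876 - 6940))/(-17098 + q)) = (2*151*(-60 + 151) - 45529)*(6208 + (5764 + (-5876 - 6940))/(-17098 + 16459/4)) = (2*151*91 - 45529)*(6208 + (5764 - 12816)/(-51933/4)) = (27482 - 45529)*(6208 - 7052*(-4/51933)) = -18047*(6208 + 28208/51933) = -18047*322428272/51933 = -5818863024784/51933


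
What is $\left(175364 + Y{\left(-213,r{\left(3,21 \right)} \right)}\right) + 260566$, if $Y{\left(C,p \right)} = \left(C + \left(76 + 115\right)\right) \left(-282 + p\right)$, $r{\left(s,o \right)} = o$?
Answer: $441672$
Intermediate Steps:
$Y{\left(C,p \right)} = \left(-282 + p\right) \left(191 + C\right)$ ($Y{\left(C,p \right)} = \left(C + 191\right) \left(-282 + p\right) = \left(191 + C\right) \left(-282 + p\right) = \left(-282 + p\right) \left(191 + C\right)$)
$\left(175364 + Y{\left(-213,r{\left(3,21 \right)} \right)}\right) + 260566 = \left(175364 - -5742\right) + 260566 = \left(175364 + \left(-53862 + 60066 + 4011 - 4473\right)\right) + 260566 = \left(175364 + 5742\right) + 260566 = 181106 + 260566 = 441672$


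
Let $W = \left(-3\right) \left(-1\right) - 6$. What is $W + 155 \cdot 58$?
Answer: $8987$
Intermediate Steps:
$W = -3$ ($W = 3 - 6 = -3$)
$W + 155 \cdot 58 = -3 + 155 \cdot 58 = -3 + 8990 = 8987$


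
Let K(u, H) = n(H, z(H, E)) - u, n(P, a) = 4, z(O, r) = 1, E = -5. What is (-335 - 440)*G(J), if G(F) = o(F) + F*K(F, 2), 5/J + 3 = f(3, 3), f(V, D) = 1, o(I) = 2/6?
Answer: 148025/12 ≈ 12335.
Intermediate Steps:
o(I) = ⅓ (o(I) = 2*(⅙) = ⅓)
K(u, H) = 4 - u
J = -5/2 (J = 5/(-3 + 1) = 5/(-2) = 5*(-½) = -5/2 ≈ -2.5000)
G(F) = ⅓ + F*(4 - F)
(-335 - 440)*G(J) = (-335 - 440)*(⅓ - 1*(-5/2)*(-4 - 5/2)) = -775*(⅓ - 1*(-5/2)*(-13/2)) = -775*(⅓ - 65/4) = -775*(-191/12) = 148025/12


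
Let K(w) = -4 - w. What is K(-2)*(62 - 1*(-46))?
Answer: -216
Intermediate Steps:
K(-2)*(62 - 1*(-46)) = (-4 - 1*(-2))*(62 - 1*(-46)) = (-4 + 2)*(62 + 46) = -2*108 = -216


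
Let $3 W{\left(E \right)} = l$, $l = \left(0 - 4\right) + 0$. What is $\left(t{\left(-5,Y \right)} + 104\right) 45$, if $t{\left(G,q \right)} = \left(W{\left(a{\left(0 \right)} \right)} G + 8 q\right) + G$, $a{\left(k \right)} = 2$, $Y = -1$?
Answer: $4395$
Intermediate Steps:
$l = -4$ ($l = -4 + 0 = -4$)
$W{\left(E \right)} = - \frac{4}{3}$ ($W{\left(E \right)} = \frac{1}{3} \left(-4\right) = - \frac{4}{3}$)
$t{\left(G,q \right)} = 8 q - \frac{G}{3}$ ($t{\left(G,q \right)} = \left(- \frac{4 G}{3} + 8 q\right) + G = \left(8 q - \frac{4 G}{3}\right) + G = 8 q - \frac{G}{3}$)
$\left(t{\left(-5,Y \right)} + 104\right) 45 = \left(\left(8 \left(-1\right) - - \frac{5}{3}\right) + 104\right) 45 = \left(\left(-8 + \frac{5}{3}\right) + 104\right) 45 = \left(- \frac{19}{3} + 104\right) 45 = \frac{293}{3} \cdot 45 = 4395$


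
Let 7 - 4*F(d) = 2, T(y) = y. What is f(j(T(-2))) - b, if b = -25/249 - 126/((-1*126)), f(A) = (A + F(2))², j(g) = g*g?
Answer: 106225/3984 ≈ 26.663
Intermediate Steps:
F(d) = 5/4 (F(d) = 7/4 - ¼*2 = 7/4 - ½ = 5/4)
j(g) = g²
f(A) = (5/4 + A)² (f(A) = (A + 5/4)² = (5/4 + A)²)
b = 224/249 (b = -25*1/249 - 126/(-126) = -25/249 - 126*(-1/126) = -25/249 + 1 = 224/249 ≈ 0.89960)
f(j(T(-2))) - b = (5 + 4*(-2)²)²/16 - 1*224/249 = (5 + 4*4)²/16 - 224/249 = (5 + 16)²/16 - 224/249 = (1/16)*21² - 224/249 = (1/16)*441 - 224/249 = 441/16 - 224/249 = 106225/3984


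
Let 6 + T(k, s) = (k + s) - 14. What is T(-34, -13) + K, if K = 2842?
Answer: 2775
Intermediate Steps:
T(k, s) = -20 + k + s (T(k, s) = -6 + ((k + s) - 14) = -6 + (-14 + k + s) = -20 + k + s)
T(-34, -13) + K = (-20 - 34 - 13) + 2842 = -67 + 2842 = 2775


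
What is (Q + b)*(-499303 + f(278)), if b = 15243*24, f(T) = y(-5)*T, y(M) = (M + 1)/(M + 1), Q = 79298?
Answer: -222130998250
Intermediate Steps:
y(M) = 1 (y(M) = (1 + M)/(1 + M) = 1)
f(T) = T (f(T) = 1*T = T)
b = 365832
(Q + b)*(-499303 + f(278)) = (79298 + 365832)*(-499303 + 278) = 445130*(-499025) = -222130998250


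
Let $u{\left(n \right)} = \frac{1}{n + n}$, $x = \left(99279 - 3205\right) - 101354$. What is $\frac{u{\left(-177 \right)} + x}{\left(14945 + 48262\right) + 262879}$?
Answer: $- \frac{1869121}{115434444} \approx -0.016192$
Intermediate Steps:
$x = -5280$ ($x = 96074 - 101354 = -5280$)
$u{\left(n \right)} = \frac{1}{2 n}$
$\frac{u{\left(-177 \right)} + x}{\left(14945 + 48262\right) + 262879} = \frac{\frac{1}{2 \left(-177\right)} - 5280}{\left(14945 + 48262\right) + 262879} = \frac{\frac{1}{2} \left(- \frac{1}{177}\right) - 5280}{63207 + 262879} = \frac{- \frac{1}{354} - 5280}{326086} = \left(- \frac{1869121}{354}\right) \frac{1}{326086} = - \frac{1869121}{115434444}$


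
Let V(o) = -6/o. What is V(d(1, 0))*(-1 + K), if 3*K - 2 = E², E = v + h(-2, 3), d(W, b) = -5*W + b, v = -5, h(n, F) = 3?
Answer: 6/5 ≈ 1.2000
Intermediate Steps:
d(W, b) = b - 5*W
E = -2 (E = -5 + 3 = -2)
K = 2 (K = ⅔ + (⅓)*(-2)² = ⅔ + (⅓)*4 = ⅔ + 4/3 = 2)
V(d(1, 0))*(-1 + K) = (-6/(0 - 5*1))*(-1 + 2) = -6/(0 - 5)*1 = -6/(-5)*1 = -6*(-⅕)*1 = (6/5)*1 = 6/5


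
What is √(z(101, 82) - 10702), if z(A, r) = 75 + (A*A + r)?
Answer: 2*I*√86 ≈ 18.547*I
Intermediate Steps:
z(A, r) = 75 + r + A² (z(A, r) = 75 + (A² + r) = 75 + (r + A²) = 75 + r + A²)
√(z(101, 82) - 10702) = √((75 + 82 + 101²) - 10702) = √((75 + 82 + 10201) - 10702) = √(10358 - 10702) = √(-344) = 2*I*√86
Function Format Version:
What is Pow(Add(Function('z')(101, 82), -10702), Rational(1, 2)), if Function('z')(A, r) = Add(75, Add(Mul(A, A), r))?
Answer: Mul(2, I, Pow(86, Rational(1, 2))) ≈ Mul(18.547, I)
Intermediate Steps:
Function('z')(A, r) = Add(75, r, Pow(A, 2)) (Function('z')(A, r) = Add(75, Add(Pow(A, 2), r)) = Add(75, Add(r, Pow(A, 2))) = Add(75, r, Pow(A, 2)))
Pow(Add(Function('z')(101, 82), -10702), Rational(1, 2)) = Pow(Add(Add(75, 82, Pow(101, 2)), -10702), Rational(1, 2)) = Pow(Add(Add(75, 82, 10201), -10702), Rational(1, 2)) = Pow(Add(10358, -10702), Rational(1, 2)) = Pow(-344, Rational(1, 2)) = Mul(2, I, Pow(86, Rational(1, 2)))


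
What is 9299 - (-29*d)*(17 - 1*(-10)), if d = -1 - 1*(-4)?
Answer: 11648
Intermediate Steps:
d = 3 (d = -1 + 4 = 3)
9299 - (-29*d)*(17 - 1*(-10)) = 9299 - (-29*3)*(17 - 1*(-10)) = 9299 - (-87)*(17 + 10) = 9299 - (-87)*27 = 9299 - 1*(-2349) = 9299 + 2349 = 11648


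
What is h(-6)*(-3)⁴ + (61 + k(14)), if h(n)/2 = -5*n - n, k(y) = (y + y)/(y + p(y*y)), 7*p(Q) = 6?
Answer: 153267/26 ≈ 5894.9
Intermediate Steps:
p(Q) = 6/7 (p(Q) = (⅐)*6 = 6/7)
k(y) = 2*y/(6/7 + y) (k(y) = (y + y)/(y + 6/7) = (2*y)/(6/7 + y) = 2*y/(6/7 + y))
h(n) = -12*n (h(n) = 2*(-5*n - n) = 2*(-6*n) = -12*n)
h(-6)*(-3)⁴ + (61 + k(14)) = -12*(-6)*(-3)⁴ + (61 + 14*14/(6 + 7*14)) = 72*81 + (61 + 14*14/(6 + 98)) = 5832 + (61 + 14*14/104) = 5832 + (61 + 14*14*(1/104)) = 5832 + (61 + 49/26) = 5832 + 1635/26 = 153267/26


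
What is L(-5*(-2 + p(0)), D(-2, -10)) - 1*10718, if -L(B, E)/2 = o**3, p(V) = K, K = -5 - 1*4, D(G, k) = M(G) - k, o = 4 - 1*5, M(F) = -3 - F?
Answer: -10716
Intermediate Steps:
o = -1 (o = 4 - 5 = -1)
D(G, k) = -3 - G - k (D(G, k) = (-3 - G) - k = -3 - G - k)
K = -9 (K = -5 - 4 = -9)
p(V) = -9
L(B, E) = 2 (L(B, E) = -2*(-1)**3 = -2*(-1) = 2)
L(-5*(-2 + p(0)), D(-2, -10)) - 1*10718 = 2 - 1*10718 = 2 - 10718 = -10716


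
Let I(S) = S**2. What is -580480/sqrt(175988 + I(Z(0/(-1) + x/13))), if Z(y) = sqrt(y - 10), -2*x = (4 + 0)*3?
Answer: -290240*sqrt(7435051)/571927 ≈ -1383.8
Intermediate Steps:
x = -6 (x = -(4 + 0)*3/2 = -2*3 = -1/2*12 = -6)
Z(y) = sqrt(-10 + y)
-580480/sqrt(175988 + I(Z(0/(-1) + x/13))) = -580480/sqrt(175988 + (sqrt(-10 + (0/(-1) - 6/13)))**2) = -580480/sqrt(175988 + (sqrt(-10 + (0*(-1) - 6*1/13)))**2) = -580480/sqrt(175988 + (sqrt(-10 + (0 - 6/13)))**2) = -580480/sqrt(175988 + (sqrt(-10 - 6/13))**2) = -580480/sqrt(175988 + (sqrt(-136/13))**2) = -580480/sqrt(175988 + (2*I*sqrt(442)/13)**2) = -580480/sqrt(175988 - 136/13) = -580480*sqrt(7435051)/1143854 = -290240*sqrt(7435051)/571927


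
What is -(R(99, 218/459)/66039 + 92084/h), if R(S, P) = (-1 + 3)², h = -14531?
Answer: 6081077152/959612709 ≈ 6.3370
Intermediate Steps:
R(S, P) = 4 (R(S, P) = 2² = 4)
-(R(99, 218/459)/66039 + 92084/h) = -(4/66039 + 92084/(-14531)) = -(4*(1/66039) + 92084*(-1/14531)) = -(4/66039 - 92084/14531) = -1*(-6081077152/959612709) = 6081077152/959612709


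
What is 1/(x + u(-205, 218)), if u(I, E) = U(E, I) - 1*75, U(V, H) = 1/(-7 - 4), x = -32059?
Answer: -11/353475 ≈ -3.1120e-5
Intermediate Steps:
U(V, H) = -1/11 (U(V, H) = 1/(-11) = -1/11)
u(I, E) = -826/11 (u(I, E) = -1/11 - 1*75 = -1/11 - 75 = -826/11)
1/(x + u(-205, 218)) = 1/(-32059 - 826/11) = 1/(-353475/11) = -11/353475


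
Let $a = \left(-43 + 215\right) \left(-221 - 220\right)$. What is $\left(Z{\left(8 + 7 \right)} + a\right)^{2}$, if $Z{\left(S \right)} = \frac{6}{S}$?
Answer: $\frac{143836630564}{25} \approx 5.7535 \cdot 10^{9}$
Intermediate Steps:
$a = -75852$ ($a = 172 \left(-441\right) = -75852$)
$\left(Z{\left(8 + 7 \right)} + a\right)^{2} = \left(\frac{6}{8 + 7} - 75852\right)^{2} = \left(\frac{6}{15} - 75852\right)^{2} = \left(6 \cdot \frac{1}{15} - 75852\right)^{2} = \left(\frac{2}{5} - 75852\right)^{2} = \left(- \frac{379258}{5}\right)^{2} = \frac{143836630564}{25}$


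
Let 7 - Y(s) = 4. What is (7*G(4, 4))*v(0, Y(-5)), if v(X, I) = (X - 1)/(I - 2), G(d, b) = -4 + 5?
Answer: -7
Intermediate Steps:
Y(s) = 3 (Y(s) = 7 - 1*4 = 7 - 4 = 3)
G(d, b) = 1
v(X, I) = (-1 + X)/(-2 + I)
(7*G(4, 4))*v(0, Y(-5)) = (7*1)*((-1 + 0)/(-2 + 3)) = 7*(-1/1) = 7*(1*(-1)) = 7*(-1) = -7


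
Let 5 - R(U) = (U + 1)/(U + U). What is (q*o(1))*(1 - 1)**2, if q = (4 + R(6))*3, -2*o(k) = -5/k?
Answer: 0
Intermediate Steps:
o(k) = 5/(2*k) (o(k) = -(-5)/(2*k) = 5/(2*k))
R(U) = 5 - (1 + U)/(2*U) (R(U) = 5 - (U + 1)/(U + U) = 5 - (1 + U)/(2*U))
q = 101/4 (q = (4 + (1/2)*(-1 + 9*6)/6)*3 = (4 + (1/2)*(1/6)*(-1 + 54))*3 = (4 + (1/2)*(1/6)*53)*3 = (4 + 53/12)*3 = (101/12)*3 = 101/4 ≈ 25.250)
(q*o(1))*(1 - 1)**2 = (101*((5/2)/1)/4)*(1 - 1)**2 = (101*((5/2)*1)/4)*0**2 = ((101/4)*(5/2))*0 = (505/8)*0 = 0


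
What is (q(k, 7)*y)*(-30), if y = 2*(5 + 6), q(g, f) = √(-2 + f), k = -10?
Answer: -660*√5 ≈ -1475.8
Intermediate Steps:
y = 22 (y = 2*11 = 22)
(q(k, 7)*y)*(-30) = (√(-2 + 7)*22)*(-30) = (√5*22)*(-30) = (22*√5)*(-30) = -660*√5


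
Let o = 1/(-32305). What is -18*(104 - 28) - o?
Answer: -44193239/32305 ≈ -1368.0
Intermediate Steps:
o = -1/32305 ≈ -3.0955e-5
-18*(104 - 28) - o = -18*(104 - 28) - 1*(-1/32305) = -18*76 + 1/32305 = -1368 + 1/32305 = -44193239/32305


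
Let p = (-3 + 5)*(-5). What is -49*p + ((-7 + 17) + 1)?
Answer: 501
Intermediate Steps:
p = -10 (p = 2*(-5) = -10)
-49*p + ((-7 + 17) + 1) = -49*(-10) + ((-7 + 17) + 1) = 490 + (10 + 1) = 490 + 11 = 501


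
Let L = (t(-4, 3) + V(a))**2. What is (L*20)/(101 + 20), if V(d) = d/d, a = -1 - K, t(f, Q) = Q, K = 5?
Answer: 320/121 ≈ 2.6446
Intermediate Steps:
a = -6 (a = -1 - 1*5 = -1 - 5 = -6)
V(d) = 1
L = 16 (L = (3 + 1)**2 = 4**2 = 16)
(L*20)/(101 + 20) = (16*20)/(101 + 20) = 320/121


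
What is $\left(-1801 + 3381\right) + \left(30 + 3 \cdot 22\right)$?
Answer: $1676$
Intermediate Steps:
$\left(-1801 + 3381\right) + \left(30 + 3 \cdot 22\right) = 1580 + \left(30 + 66\right) = 1580 + 96 = 1676$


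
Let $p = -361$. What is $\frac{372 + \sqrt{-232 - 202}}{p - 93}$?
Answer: $- \frac{186}{227} - \frac{i \sqrt{434}}{454} \approx -0.81938 - 0.045887 i$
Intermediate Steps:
$\frac{372 + \sqrt{-232 - 202}}{p - 93} = \frac{372 + \sqrt{-232 - 202}}{-361 - 93} = \frac{372 + \sqrt{-434}}{-454} = \left(372 + i \sqrt{434}\right) \left(- \frac{1}{454}\right) = - \frac{186}{227} - \frac{i \sqrt{434}}{454}$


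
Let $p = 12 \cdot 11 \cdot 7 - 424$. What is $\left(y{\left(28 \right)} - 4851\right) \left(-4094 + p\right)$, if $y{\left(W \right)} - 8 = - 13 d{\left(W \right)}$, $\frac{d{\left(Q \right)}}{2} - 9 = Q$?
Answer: $20863170$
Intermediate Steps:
$d{\left(Q \right)} = 18 + 2 Q$
$y{\left(W \right)} = -226 - 26 W$ ($y{\left(W \right)} = 8 - 13 \left(18 + 2 W\right) = 8 - \left(234 + 26 W\right) = -226 - 26 W$)
$p = 500$ ($p = 132 \cdot 7 - 424 = 924 - 424 = 500$)
$\left(y{\left(28 \right)} - 4851\right) \left(-4094 + p\right) = \left(\left(-226 - 728\right) - 4851\right) \left(-4094 + 500\right) = \left(\left(-226 - 728\right) - 4851\right) \left(-3594\right) = \left(-954 - 4851\right) \left(-3594\right) = \left(-5805\right) \left(-3594\right) = 20863170$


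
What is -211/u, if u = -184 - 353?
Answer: 211/537 ≈ 0.39292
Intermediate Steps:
u = -537
-211/u = -211/(-537) = -211*(-1/537) = 211/537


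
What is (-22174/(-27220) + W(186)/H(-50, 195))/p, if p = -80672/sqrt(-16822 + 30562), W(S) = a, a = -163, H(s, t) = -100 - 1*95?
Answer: -876079*sqrt(3435)/21409945440 ≈ -0.0023982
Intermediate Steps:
H(s, t) = -195 (H(s, t) = -100 - 95 = -195)
W(S) = -163
p = -40336*sqrt(3435)/3435 (p = -80672*sqrt(3435)/6870 = -40336*sqrt(3435)/3435 ≈ -688.22)
(-22174/(-27220) + W(186)/H(-50, 195))/p = (-22174/(-27220) - 163/(-195))/((-40336*sqrt(3435)/3435)) = (-22174*(-1/27220) - 163*(-1/195))*(-sqrt(3435)/40336) = (11087/13610 + 163/195)*(-sqrt(3435)/40336) = 876079*(-sqrt(3435)/40336)/530790 = -876079*sqrt(3435)/21409945440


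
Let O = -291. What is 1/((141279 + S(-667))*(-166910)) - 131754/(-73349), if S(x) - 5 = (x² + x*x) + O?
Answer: 22667747051494591/12619401145205890 ≈ 1.7963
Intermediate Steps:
S(x) = -286 + 2*x² (S(x) = 5 + ((x² + x*x) - 291) = 5 + ((x² + x²) - 291) = 5 + (2*x² - 291) = 5 + (-291 + 2*x²) = -286 + 2*x²)
1/((141279 + S(-667))*(-166910)) - 131754/(-73349) = 1/((141279 + (-286 + 2*(-667)²))*(-166910)) - 131754/(-73349) = -1/166910/(141279 + (-286 + 2*444889)) - 131754*(-1/73349) = -1/166910/(141279 + (-286 + 889778)) + 131754/73349 = -1/166910/(141279 + 889492) + 131754/73349 = -1/166910/1030771 + 131754/73349 = (1/1030771)*(-1/166910) + 131754/73349 = -1/172045987610 + 131754/73349 = 22667747051494591/12619401145205890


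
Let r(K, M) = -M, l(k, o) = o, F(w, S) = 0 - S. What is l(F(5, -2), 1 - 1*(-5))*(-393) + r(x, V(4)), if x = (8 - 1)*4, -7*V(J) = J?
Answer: -16502/7 ≈ -2357.4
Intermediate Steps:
F(w, S) = -S
V(J) = -J/7
x = 28 (x = 7*4 = 28)
l(F(5, -2), 1 - 1*(-5))*(-393) + r(x, V(4)) = (1 - 1*(-5))*(-393) - (-1)*4/7 = (1 + 5)*(-393) - 1*(-4/7) = 6*(-393) + 4/7 = -2358 + 4/7 = -16502/7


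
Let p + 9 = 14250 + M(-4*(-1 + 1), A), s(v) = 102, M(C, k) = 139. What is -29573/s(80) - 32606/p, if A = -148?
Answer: -53573194/183345 ≈ -292.20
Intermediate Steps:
p = 14380 (p = -9 + (14250 + 139) = -9 + 14389 = 14380)
-29573/s(80) - 32606/p = -29573/102 - 32606/14380 = -29573*1/102 - 32606*1/14380 = -29573/102 - 16303/7190 = -53573194/183345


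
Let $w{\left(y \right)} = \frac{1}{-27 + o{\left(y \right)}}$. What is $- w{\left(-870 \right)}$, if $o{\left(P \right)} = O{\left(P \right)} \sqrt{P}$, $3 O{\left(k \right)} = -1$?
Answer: $\frac{81}{2477} - \frac{i \sqrt{870}}{2477} \approx 0.032701 - 0.011908 i$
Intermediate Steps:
$O{\left(k \right)} = - \frac{1}{3}$ ($O{\left(k \right)} = \frac{1}{3} \left(-1\right) = - \frac{1}{3}$)
$o{\left(P \right)} = - \frac{\sqrt{P}}{3}$
$w{\left(y \right)} = \frac{1}{-27 - \frac{\sqrt{y}}{3}}$
$- w{\left(-870 \right)} = - \frac{3}{-81 - \sqrt{-870}} = - \frac{3}{-81 - i \sqrt{870}}$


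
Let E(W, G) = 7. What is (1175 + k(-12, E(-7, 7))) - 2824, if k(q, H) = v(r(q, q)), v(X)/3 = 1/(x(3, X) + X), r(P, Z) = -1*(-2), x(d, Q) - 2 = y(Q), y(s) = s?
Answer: -3297/2 ≈ -1648.5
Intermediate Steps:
x(d, Q) = 2 + Q
r(P, Z) = 2
v(X) = 3/(2 + 2*X) (v(X) = 3/((2 + X) + X) = 3/(2 + 2*X))
k(q, H) = ½ (k(q, H) = 3/(2*(1 + 2)) = (3/2)/3 = (3/2)*(⅓) = ½)
(1175 + k(-12, E(-7, 7))) - 2824 = (1175 + ½) - 2824 = 2351/2 - 2824 = -3297/2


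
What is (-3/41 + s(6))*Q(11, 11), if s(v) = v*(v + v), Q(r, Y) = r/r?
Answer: 2949/41 ≈ 71.927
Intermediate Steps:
Q(r, Y) = 1
s(v) = 2*v² (s(v) = v*(2*v) = 2*v²)
(-3/41 + s(6))*Q(11, 11) = (-3/41 + 2*6²)*1 = (-3*1/41 + 2*36)*1 = (-3/41 + 72)*1 = (2949/41)*1 = 2949/41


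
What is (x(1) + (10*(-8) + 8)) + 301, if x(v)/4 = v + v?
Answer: 237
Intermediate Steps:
x(v) = 8*v (x(v) = 4*(v + v) = 4*(2*v) = 8*v)
(x(1) + (10*(-8) + 8)) + 301 = (8*1 + (10*(-8) + 8)) + 301 = (8 + (-80 + 8)) + 301 = (8 - 72) + 301 = -64 + 301 = 237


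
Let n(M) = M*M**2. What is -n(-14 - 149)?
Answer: 4330747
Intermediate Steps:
n(M) = M**3
-n(-14 - 149) = -(-14 - 149)**3 = -1*(-163)**3 = -1*(-4330747) = 4330747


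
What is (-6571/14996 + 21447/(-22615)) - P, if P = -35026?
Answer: 11878056175663/339134540 ≈ 35025.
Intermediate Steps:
(-6571/14996 + 21447/(-22615)) - P = (-6571/14996 + 21447/(-22615)) - 1*(-35026) = (-6571*1/14996 + 21447*(-1/22615)) + 35026 = (-6571/14996 - 21447/22615) + 35026 = -470222377/339134540 + 35026 = 11878056175663/339134540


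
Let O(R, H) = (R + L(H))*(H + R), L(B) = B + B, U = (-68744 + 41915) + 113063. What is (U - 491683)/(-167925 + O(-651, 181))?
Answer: 405449/32095 ≈ 12.633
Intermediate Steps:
U = 86234 (U = -26829 + 113063 = 86234)
L(B) = 2*B
O(R, H) = (H + R)*(R + 2*H) (O(R, H) = (R + 2*H)*(H + R) = (H + R)*(R + 2*H))
(U - 491683)/(-167925 + O(-651, 181)) = (86234 - 491683)/(-167925 + ((-651)**2 + 2*181**2 + 3*181*(-651))) = -405449/(-167925 + (423801 + 2*32761 - 353493)) = -405449/(-167925 + (423801 + 65522 - 353493)) = -405449/(-167925 + 135830) = -405449/(-32095) = -405449*(-1/32095) = 405449/32095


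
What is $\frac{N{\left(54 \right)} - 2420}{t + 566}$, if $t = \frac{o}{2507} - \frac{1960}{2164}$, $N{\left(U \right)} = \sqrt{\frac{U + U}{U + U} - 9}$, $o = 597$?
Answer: $- \frac{3282214540}{766752989} + \frac{2712574 i \sqrt{2}}{766752989} \approx -4.2807 + 0.0050031 i$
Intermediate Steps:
$N{\left(U \right)} = 2 i \sqrt{2}$ ($N{\left(U \right)} = \sqrt{\frac{2 U}{2 U} - 9} = \sqrt{2 U \frac{1}{2 U} - 9} = \sqrt{1 - 9} = \sqrt{-8} = 2 i \sqrt{2}$)
$t = - \frac{905453}{1356287}$ ($t = \frac{597}{2507} - \frac{1960}{2164} = 597 \cdot \frac{1}{2507} - \frac{490}{541} = \frac{597}{2507} - \frac{490}{541} = - \frac{905453}{1356287} \approx -0.6676$)
$\frac{N{\left(54 \right)} - 2420}{t + 566} = \frac{2 i \sqrt{2} - 2420}{- \frac{905453}{1356287} + 566} = \frac{-2420 + 2 i \sqrt{2}}{\frac{766752989}{1356287}} = \left(-2420 + 2 i \sqrt{2}\right) \frac{1356287}{766752989} = - \frac{3282214540}{766752989} + \frac{2712574 i \sqrt{2}}{766752989}$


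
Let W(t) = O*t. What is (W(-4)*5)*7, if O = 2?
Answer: -280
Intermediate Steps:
W(t) = 2*t
(W(-4)*5)*7 = ((2*(-4))*5)*7 = -8*5*7 = -40*7 = -280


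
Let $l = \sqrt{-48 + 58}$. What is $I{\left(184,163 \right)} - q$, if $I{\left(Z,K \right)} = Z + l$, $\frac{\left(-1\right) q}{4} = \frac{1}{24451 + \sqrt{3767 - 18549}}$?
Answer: $\frac{110007475476}{597866183} + \sqrt{10} - \frac{4 i \sqrt{14782}}{597866183} \approx 187.16 - 8.1343 \cdot 10^{-7} i$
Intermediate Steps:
$l = \sqrt{10} \approx 3.1623$
$q = - \frac{4}{24451 + i \sqrt{14782}}$ ($q = - \frac{4}{24451 + \sqrt{3767 - 18549}} = - \frac{4}{24451 + \sqrt{-14782}} = - \frac{4}{24451 + i \sqrt{14782}} \approx -0.00016359 + 8.1343 \cdot 10^{-7} i$)
$I{\left(Z,K \right)} = Z + \sqrt{10}$
$I{\left(184,163 \right)} - q = \left(184 + \sqrt{10}\right) - \left(- \frac{97804}{597866183} + \frac{4 i \sqrt{14782}}{597866183}\right) = \left(184 + \sqrt{10}\right) + \left(\frac{97804}{597866183} - \frac{4 i \sqrt{14782}}{597866183}\right) = \frac{110007475476}{597866183} + \sqrt{10} - \frac{4 i \sqrt{14782}}{597866183}$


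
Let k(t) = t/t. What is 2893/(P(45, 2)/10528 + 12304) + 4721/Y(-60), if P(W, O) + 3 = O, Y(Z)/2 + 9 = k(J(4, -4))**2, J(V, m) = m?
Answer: -611054548367/2072584176 ≈ -294.83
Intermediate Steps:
k(t) = 1
Y(Z) = -16 (Y(Z) = -18 + 2*1**2 = -18 + 2*1 = -18 + 2 = -16)
P(W, O) = -3 + O
2893/(P(45, 2)/10528 + 12304) + 4721/Y(-60) = 2893/((-3 + 2)/10528 + 12304) + 4721/(-16) = 2893/(-1*1/10528 + 12304) + 4721*(-1/16) = 2893/(-1/10528 + 12304) - 4721/16 = 2893/(129536511/10528) - 4721/16 = 2893*(10528/129536511) - 4721/16 = 30457504/129536511 - 4721/16 = -611054548367/2072584176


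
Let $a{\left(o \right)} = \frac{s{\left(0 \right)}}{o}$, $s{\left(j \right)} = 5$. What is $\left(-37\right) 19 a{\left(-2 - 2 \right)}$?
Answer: $\frac{3515}{4} \approx 878.75$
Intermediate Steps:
$a{\left(o \right)} = \frac{5}{o}$
$\left(-37\right) 19 a{\left(-2 - 2 \right)} = \left(-37\right) 19 \frac{5}{-2 - 2} = - 703 \frac{5}{-2 - 2} = - 703 \frac{5}{-4} = - 703 \cdot 5 \left(- \frac{1}{4}\right) = \left(-703\right) \left(- \frac{5}{4}\right) = \frac{3515}{4}$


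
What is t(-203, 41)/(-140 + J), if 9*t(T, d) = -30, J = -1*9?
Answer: 10/447 ≈ 0.022371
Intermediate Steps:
J = -9
t(T, d) = -10/3 (t(T, d) = (⅑)*(-30) = -10/3)
t(-203, 41)/(-140 + J) = -10/3/(-140 - 9) = -10/3/(-149) = -1/149*(-10/3) = 10/447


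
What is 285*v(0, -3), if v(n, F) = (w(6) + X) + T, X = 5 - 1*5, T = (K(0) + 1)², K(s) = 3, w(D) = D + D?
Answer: 7980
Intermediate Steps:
w(D) = 2*D
T = 16 (T = (3 + 1)² = 4² = 16)
X = 0 (X = 5 - 5 = 0)
v(n, F) = 28 (v(n, F) = (2*6 + 0) + 16 = (12 + 0) + 16 = 12 + 16 = 28)
285*v(0, -3) = 285*28 = 7980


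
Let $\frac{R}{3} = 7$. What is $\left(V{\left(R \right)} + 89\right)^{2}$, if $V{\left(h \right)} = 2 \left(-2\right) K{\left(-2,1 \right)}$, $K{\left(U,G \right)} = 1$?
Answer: $7225$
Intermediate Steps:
$R = 21$ ($R = 3 \cdot 7 = 21$)
$V{\left(h \right)} = -4$ ($V{\left(h \right)} = 2 \left(-2\right) 1 = \left(-4\right) 1 = -4$)
$\left(V{\left(R \right)} + 89\right)^{2} = \left(-4 + 89\right)^{2} = 85^{2} = 7225$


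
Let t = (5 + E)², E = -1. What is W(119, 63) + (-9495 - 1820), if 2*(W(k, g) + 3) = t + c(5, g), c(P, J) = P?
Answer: -22615/2 ≈ -11308.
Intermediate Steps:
t = 16 (t = (5 - 1)² = 4² = 16)
W(k, g) = 15/2 (W(k, g) = -3 + (16 + 5)/2 = -3 + (½)*21 = -3 + 21/2 = 15/2)
W(119, 63) + (-9495 - 1820) = 15/2 + (-9495 - 1820) = 15/2 - 11315 = -22615/2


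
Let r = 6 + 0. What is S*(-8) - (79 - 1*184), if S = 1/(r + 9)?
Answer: 1567/15 ≈ 104.47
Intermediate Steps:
r = 6
S = 1/15 (S = 1/(6 + 9) = 1/15 ≈ 0.066667)
S*(-8) - (79 - 1*184) = (1/15)*(-8) - (79 - 1*184) = -8/15 - (79 - 184) = -8/15 - 1*(-105) = -8/15 + 105 = 1567/15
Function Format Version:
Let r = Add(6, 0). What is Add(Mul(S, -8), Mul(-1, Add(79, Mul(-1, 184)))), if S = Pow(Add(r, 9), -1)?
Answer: Rational(1567, 15) ≈ 104.47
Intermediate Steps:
r = 6
S = Rational(1, 15) (S = Pow(Add(6, 9), -1) = Pow(15, -1) = Rational(1, 15) ≈ 0.066667)
Add(Mul(S, -8), Mul(-1, Add(79, Mul(-1, 184)))) = Add(Mul(Rational(1, 15), -8), Mul(-1, Add(79, Mul(-1, 184)))) = Add(Rational(-8, 15), Mul(-1, Add(79, -184))) = Add(Rational(-8, 15), Mul(-1, -105)) = Add(Rational(-8, 15), 105) = Rational(1567, 15)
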